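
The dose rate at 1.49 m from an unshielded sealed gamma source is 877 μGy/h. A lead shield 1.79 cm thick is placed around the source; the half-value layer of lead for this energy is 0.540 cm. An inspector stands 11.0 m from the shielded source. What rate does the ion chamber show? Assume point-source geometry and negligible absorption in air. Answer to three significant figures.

1.62 μGy/h

Distance alone: (1.49/11.0)² = 0.01835, so 877 × 0.01835 = 16.09 μGy/h.
Shield: 1.79/0.540 = 3.315 half-value layers → attenuation 2^(−3.315) = 0.1005.
Combined: 16.09 × 0.1005 = 1.617 μGy/h.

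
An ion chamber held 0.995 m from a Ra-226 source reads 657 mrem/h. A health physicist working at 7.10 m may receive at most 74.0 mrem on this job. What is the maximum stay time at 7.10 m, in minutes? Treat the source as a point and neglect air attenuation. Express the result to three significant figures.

344 min

Since intensity falls as 1/r², rate at 7.10 m:
657 × (0.995/7.10)² = 657 × 0.01964 = 12.90 mrem/h.
Stay time = 74.0 mrem ÷ 12.90 mrem/h = 5.736 h = 344.2 min.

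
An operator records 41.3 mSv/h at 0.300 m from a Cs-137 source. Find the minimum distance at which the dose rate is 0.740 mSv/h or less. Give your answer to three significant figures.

2.24 m

Since intensity falls as 1/r², d₂ = d₁·√(I₁/I₂).
I₁/I₂ = 41.3/0.740 = 55.81, so d₂ = 0.300 × √55.81 = 2.241 m.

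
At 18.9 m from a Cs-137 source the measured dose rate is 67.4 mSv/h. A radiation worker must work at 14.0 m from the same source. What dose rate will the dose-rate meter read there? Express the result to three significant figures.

123 mSv/h

Using I₁d₁² = I₂d₂², scaling from 18.9 m to 14.0 m:
67.4 × (18.9/14.0)² = 67.4 × 1.822 = 122.8 mSv/h.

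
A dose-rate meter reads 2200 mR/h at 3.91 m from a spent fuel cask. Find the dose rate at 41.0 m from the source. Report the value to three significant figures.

20.0 mR/h

Intensity scales as (d₁/d₂)², so the rate at 41.0 m is
2200 × (3.91/41.0)² = 2200 × 0.009095 = 20.01 mR/h.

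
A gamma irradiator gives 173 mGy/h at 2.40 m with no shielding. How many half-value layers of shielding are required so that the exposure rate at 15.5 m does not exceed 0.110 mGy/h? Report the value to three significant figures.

At 15.5 m, distance alone gives (2.40/15.5)² = 0.02398, so 173 × 0.02398 = 4.149 mGy/h.
Further attenuation needed: 4.149/0.110 = 37.72.
n = log₂(37.72) = 5.237 half-value layers.

5.24 half-value layers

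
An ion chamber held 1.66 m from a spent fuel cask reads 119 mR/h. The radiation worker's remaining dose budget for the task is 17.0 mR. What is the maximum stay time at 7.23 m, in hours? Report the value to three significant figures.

2.71 h

Applying the 1/r² law, rate at 7.23 m:
(1.66/7.23)² = 0.05272, so 119 × 0.05272 = 6.274 mR/h.
Stay time = 17.0 mR ÷ 6.274 mR/h = 2.710 h.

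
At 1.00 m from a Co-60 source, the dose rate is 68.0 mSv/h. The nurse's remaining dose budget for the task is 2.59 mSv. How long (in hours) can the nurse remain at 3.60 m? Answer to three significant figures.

Intensity scales as (d₁/d₂)², so rate at 3.60 m:
68.0 × (1.00/3.60)² = 68.0 × 0.07716 = 5.247 mSv/h.
Stay time = 2.59 mSv ÷ 5.247 mSv/h = 0.4936 h.

0.494 h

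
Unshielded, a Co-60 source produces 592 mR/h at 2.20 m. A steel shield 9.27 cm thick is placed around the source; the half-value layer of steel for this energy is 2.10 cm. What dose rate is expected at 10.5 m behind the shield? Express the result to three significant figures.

Distance alone: 592 × (2.20/10.5)² = 592 × 0.04390 = 25.99 mR/h.
Shield: 9.27/2.10 = 4.414 half-value layers → attenuation 2^(−4.414) = 0.04691.
Combined: 25.99 × 0.04691 = 1.219 mR/h.

1.22 mR/h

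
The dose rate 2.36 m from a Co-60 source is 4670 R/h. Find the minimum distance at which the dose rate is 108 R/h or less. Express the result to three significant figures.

Applying the 1/r² law, d₂ = d₁·√(I₁/I₂).
I₁/I₂ = 4670/108 = 43.24, so d₂ = 2.36 × √43.24 = 15.52 m.

15.5 m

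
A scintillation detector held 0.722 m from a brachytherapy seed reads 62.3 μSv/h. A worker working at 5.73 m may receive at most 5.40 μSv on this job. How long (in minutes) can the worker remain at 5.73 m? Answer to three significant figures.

By the inverse-square law, rate at 5.73 m:
62.3 × (0.722/5.73)² = 62.3 × 0.01588 = 0.9893 μSv/h.
Stay time = 5.40 μSv ÷ 0.9893 μSv/h = 5.458 h = 327.5 min.

328 min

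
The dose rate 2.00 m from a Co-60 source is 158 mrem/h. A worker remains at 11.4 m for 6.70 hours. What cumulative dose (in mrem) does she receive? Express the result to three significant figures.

32.6 mrem

Intensity scales as (d₁/d₂)², so rate at 11.4 m:
(2.00/11.4)² = 0.03078, so 158 × 0.03078 = 4.863 mrem/h.
Dose = rate × time = 4.863 mrem/h × 6.700 h = 32.58 mrem.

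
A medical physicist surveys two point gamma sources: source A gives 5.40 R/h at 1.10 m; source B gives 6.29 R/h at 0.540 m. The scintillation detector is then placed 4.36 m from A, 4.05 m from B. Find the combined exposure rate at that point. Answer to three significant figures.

Each source contributes Iᵢ·(dᵢ/rᵢ)²; contributions add.
A: 5.40 × (1.10/4.36)² = 0.3437 R/h
B: 6.29 × (0.540/4.05)² = 0.1118 R/h
Total = 0.3437 + 0.1118 = 0.4555 R/h.

0.456 R/h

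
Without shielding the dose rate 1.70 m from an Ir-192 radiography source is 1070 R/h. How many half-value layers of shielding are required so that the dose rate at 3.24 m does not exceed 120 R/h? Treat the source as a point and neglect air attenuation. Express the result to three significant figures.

1.30 half-value layers

At 3.24 m, distance alone gives (1.70/3.24)² = 0.2753, so 1070 × 0.2753 = 294.6 R/h.
Further attenuation needed: 294.6/120 = 2.455.
n = log₂(2.455) = 1.296 half-value layers.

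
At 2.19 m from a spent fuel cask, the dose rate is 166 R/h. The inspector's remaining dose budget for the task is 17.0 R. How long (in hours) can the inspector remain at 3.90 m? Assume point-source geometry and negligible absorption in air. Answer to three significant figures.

Using I₁d₁² = I₂d₂², rate at 3.90 m:
166 × (2.19/3.90)² = 166 × 0.3153 = 52.34 R/h.
Stay time = 17.0 R ÷ 52.34 R/h = 0.3248 h.

0.325 h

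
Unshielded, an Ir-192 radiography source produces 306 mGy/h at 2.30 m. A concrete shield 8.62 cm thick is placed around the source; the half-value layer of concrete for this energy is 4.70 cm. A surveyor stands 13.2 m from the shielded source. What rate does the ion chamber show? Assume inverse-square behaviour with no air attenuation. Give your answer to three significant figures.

2.61 mGy/h

Distance alone: (2.30/13.2)² = 0.03036, so 306 × 0.03036 = 9.290 mGy/h.
Shield: 8.62/4.70 = 1.834 half-value layers → attenuation 2^(−1.834) = 0.2805.
Combined: 9.290 × 0.2805 = 2.606 mGy/h.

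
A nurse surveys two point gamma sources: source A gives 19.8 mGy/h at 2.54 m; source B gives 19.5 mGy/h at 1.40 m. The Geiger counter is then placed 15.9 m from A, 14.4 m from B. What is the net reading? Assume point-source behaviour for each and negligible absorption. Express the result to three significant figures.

0.690 mGy/h

By superposition, sum each source's inverse-square contribution:
A: 19.8 × (2.54/15.9)² = 0.5053 mGy/h
B: 19.5 × (1.40/14.4)² = 0.1843 mGy/h
Total = 0.5053 + 0.1843 = 0.6896 mGy/h.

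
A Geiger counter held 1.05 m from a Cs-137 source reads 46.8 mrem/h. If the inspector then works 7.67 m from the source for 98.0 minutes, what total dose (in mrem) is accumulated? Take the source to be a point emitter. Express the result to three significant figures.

1.43 mrem

Intensity scales as (d₁/d₂)², so rate at 7.67 m:
46.8 × (1.05/7.67)² = 46.8 × 0.01874 = 0.8770 mrem/h.
Dose = rate × time = 0.8770 mrem/h × 1.633 h = 1.432 mrem.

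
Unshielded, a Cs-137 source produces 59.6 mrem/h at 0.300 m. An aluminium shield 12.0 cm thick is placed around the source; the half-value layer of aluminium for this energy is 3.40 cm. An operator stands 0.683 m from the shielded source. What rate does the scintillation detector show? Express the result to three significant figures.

Distance alone: 59.6 × (0.300/0.683)² = 59.6 × 0.1929 = 11.50 mrem/h.
Shield: 12.0/3.40 = 3.529 half-value layers → attenuation 2^(−3.529) = 0.08663.
Combined: 11.50 × 0.08663 = 0.9962 mrem/h.

0.996 mrem/h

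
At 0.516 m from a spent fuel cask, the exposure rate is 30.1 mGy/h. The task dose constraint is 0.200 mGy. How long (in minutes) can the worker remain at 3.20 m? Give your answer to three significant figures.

15.3 min

Using I₁d₁² = I₂d₂², rate at 3.20 m:
(0.516/3.20)² = 0.02600, so 30.1 × 0.02600 = 0.7826 mGy/h.
Stay time = 0.200 mGy ÷ 0.7826 mGy/h = 0.2556 h = 15.34 min.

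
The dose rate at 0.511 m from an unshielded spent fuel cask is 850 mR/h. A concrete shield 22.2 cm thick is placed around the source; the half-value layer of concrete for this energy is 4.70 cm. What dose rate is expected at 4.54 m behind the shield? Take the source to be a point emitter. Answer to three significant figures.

Distance alone: 850 × (0.511/4.54)² = 850 × 0.01267 = 10.77 mR/h.
Shield: 22.2/4.70 = 4.723 half-value layers → attenuation 2^(−4.723) = 0.03786.
Combined: 10.77 × 0.03786 = 0.4078 mR/h.

0.408 mR/h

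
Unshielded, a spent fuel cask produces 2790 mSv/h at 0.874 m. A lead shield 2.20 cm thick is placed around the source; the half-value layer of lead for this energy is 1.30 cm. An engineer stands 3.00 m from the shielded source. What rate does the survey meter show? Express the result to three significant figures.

Distance alone: 2790 × (0.874/3.00)² = 2790 × 0.08488 = 236.8 mSv/h.
Shield: 2.20/1.30 = 1.692 half-value layers → attenuation 2^(−1.692) = 0.3095.
Combined: 236.8 × 0.3095 = 73.29 mSv/h.

73.3 mSv/h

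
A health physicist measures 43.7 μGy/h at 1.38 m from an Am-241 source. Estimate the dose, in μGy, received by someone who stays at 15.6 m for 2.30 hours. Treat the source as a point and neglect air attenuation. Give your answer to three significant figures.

0.787 μGy

Since intensity falls as 1/r², rate at 15.6 m:
(1.38/15.6)² = 0.007825, so 43.7 × 0.007825 = 0.3420 μGy/h.
Dose = rate × time = 0.3420 μGy/h × 2.300 h = 0.7866 μGy.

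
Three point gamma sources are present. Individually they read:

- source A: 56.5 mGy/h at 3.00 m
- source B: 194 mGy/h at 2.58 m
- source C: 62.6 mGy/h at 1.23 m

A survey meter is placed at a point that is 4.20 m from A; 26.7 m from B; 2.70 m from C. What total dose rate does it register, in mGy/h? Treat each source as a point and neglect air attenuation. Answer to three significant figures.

Each source contributes Iᵢ·(dᵢ/rᵢ)²; contributions add.
A: 56.5 × (3.00/4.20)² = 28.83 mGy/h
B: 194 × (2.58/26.7)² = 1.811 mGy/h
C: 62.6 × (1.23/2.70)² = 12.99 mGy/h
Total = 28.83 + 1.811 + 12.99 = 43.63 mGy/h.

43.6 mGy/h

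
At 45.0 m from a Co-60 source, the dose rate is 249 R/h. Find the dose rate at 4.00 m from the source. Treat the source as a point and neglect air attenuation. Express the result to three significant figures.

Applying the 1/r² law, the rate at 4.00 m is
249 × (45.0/4.00)² = 249 × 126.6 = 31520 R/h.

31500 R/h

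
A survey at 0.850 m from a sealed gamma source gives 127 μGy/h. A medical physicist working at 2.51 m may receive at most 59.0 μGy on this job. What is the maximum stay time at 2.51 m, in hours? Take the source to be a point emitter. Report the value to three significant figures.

By the inverse-square law, rate at 2.51 m:
(0.850/2.51)² = 0.1147, so 127 × 0.1147 = 14.57 μGy/h.
Stay time = 59.0 μGy ÷ 14.57 μGy/h = 4.049 h.

4.05 h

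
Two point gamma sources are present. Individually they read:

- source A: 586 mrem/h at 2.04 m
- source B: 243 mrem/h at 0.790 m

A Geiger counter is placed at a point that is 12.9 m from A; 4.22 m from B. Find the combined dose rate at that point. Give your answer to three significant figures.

By superposition, sum each source's inverse-square contribution:
A: 586 × (2.04/12.9)² = 14.65 mrem/h
B: 243 × (0.790/4.22)² = 8.516 mrem/h
Total = 14.65 + 8.516 = 23.17 mrem/h.

23.2 mrem/h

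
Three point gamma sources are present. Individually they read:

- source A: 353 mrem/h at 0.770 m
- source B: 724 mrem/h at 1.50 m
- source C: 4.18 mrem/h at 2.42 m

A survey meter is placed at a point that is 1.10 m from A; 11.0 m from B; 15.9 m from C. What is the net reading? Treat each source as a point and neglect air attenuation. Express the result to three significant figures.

By superposition, sum each source's inverse-square contribution:
A: 353 × (0.770/1.10)² = 173.0 mrem/h
B: 724 × (1.50/11.0)² = 13.46 mrem/h
C: 4.18 × (2.42/15.9)² = 0.09683 mrem/h
Total = 173.0 + 13.46 + 0.09683 = 186.6 mrem/h.

187 mrem/h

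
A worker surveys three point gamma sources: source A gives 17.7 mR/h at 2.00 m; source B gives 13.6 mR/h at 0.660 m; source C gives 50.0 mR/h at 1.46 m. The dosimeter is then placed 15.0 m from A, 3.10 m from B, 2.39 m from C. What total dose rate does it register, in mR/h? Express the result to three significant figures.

By superposition, sum each source's inverse-square contribution:
A: 17.7 × (2.00/15.0)² = 0.3147 mR/h
B: 13.6 × (0.660/3.10)² = 0.6165 mR/h
C: 50.0 × (1.46/2.39)² = 18.66 mR/h
Total = 0.3147 + 0.6165 + 18.66 = 19.59 mR/h.

19.6 mR/h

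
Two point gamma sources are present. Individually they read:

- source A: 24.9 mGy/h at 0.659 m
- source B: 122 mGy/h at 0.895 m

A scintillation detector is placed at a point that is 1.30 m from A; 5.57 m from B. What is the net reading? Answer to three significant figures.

9.55 mGy/h

Each source contributes Iᵢ·(dᵢ/rᵢ)²; contributions add.
A: 24.9 × (0.659/1.30)² = 6.399 mGy/h
B: 122 × (0.895/5.57)² = 3.150 mGy/h
Total = 6.399 + 3.150 = 9.549 mGy/h.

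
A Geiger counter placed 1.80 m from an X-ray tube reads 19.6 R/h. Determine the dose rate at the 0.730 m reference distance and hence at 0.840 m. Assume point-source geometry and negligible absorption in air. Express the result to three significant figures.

119 R/h; 90.0 R/h

Applying the 1/r² law,
At 0.730 m: (1.80/0.730)² = 6.080, so 19.6 × 6.080 = 119.2 R/h
At 0.840 m: 119.2 × (0.730/0.840)² = 119.2 × 0.7552 = 90.02 R/h.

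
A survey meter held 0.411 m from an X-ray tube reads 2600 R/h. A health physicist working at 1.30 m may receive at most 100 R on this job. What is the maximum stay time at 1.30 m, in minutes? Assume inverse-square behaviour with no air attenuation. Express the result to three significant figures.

23.1 min

Since intensity falls as 1/r², rate at 1.30 m:
(0.411/1.30)² = 0.09995, so 2600 × 0.09995 = 259.9 R/h.
Stay time = 100 R ÷ 259.9 R/h = 0.3848 h = 23.09 min.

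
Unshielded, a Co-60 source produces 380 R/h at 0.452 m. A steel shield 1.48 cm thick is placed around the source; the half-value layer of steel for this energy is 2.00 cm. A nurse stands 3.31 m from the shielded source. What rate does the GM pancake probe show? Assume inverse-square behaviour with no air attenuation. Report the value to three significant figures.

Distance alone: (0.452/3.31)² = 0.01865, so 380 × 0.01865 = 7.087 R/h.
Shield: 1.48/2.00 = 0.7400 half-value layers → attenuation 2^(−0.7400) = 0.5987.
Combined: 7.087 × 0.5987 = 4.243 R/h.

4.24 R/h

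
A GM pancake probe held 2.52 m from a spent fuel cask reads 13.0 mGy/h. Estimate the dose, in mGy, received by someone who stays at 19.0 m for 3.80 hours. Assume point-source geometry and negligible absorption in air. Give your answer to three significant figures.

Using I₁d₁² = I₂d₂², rate at 19.0 m:
(2.52/19.0)² = 0.01759, so 13.0 × 0.01759 = 0.2287 mGy/h.
Dose = rate × time = 0.2287 mGy/h × 3.800 h = 0.8691 mGy.

0.869 mGy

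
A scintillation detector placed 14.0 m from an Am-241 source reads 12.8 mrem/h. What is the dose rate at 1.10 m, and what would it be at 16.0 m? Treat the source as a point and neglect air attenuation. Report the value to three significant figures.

By the inverse-square law,
At 1.10 m: 12.8 × (14.0/1.10)² = 12.8 × 162.0 = 2074 mrem/h
At 16.0 m: 2074 × (1.10/16.0)² = 2074 × 0.004727 = 9.804 mrem/h.

2070 mrem/h; 9.80 mrem/h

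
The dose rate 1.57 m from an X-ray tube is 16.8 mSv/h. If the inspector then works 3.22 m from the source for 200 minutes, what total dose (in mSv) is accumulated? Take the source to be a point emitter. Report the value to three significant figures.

13.3 mSv

Using I₁d₁² = I₂d₂², rate at 3.22 m:
16.8 × (1.57/3.22)² = 16.8 × 0.2377 = 3.993 mSv/h.
Dose = rate × time = 3.993 mSv/h × 3.333 h = 13.31 mSv.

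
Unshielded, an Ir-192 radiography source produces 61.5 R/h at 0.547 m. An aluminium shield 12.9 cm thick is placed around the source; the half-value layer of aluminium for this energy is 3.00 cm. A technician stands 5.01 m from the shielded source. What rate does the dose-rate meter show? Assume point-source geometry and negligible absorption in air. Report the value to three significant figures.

Distance alone: 61.5 × (0.547/5.01)² = 61.5 × 0.01192 = 0.7331 R/h.
Shield: 12.9/3.00 = 4.300 half-value layers → attenuation 2^(−4.300) = 0.05077.
Combined: 0.7331 × 0.05077 = 0.03722 R/h.

0.0372 R/h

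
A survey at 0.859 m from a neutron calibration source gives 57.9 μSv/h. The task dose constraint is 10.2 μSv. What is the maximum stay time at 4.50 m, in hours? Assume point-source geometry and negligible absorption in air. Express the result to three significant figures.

4.83 h

Since intensity falls as 1/r², rate at 4.50 m:
57.9 × (0.859/4.50)² = 57.9 × 0.03644 = 2.110 μSv/h.
Stay time = 10.2 μSv ÷ 2.110 μSv/h = 4.834 h.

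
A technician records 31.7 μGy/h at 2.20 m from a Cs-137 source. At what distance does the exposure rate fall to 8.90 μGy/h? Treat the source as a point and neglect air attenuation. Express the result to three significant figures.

By the inverse-square law, d₂ = d₁·√(I₁/I₂).
I₁/I₂ = 31.7/8.90 = 3.562, so d₂ = 2.20 × √3.562 = 4.152 m.

4.15 m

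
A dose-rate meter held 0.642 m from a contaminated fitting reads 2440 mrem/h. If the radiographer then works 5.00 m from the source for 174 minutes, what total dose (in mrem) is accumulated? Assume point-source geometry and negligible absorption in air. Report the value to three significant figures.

Intensity scales as (d₁/d₂)², so rate at 5.00 m:
(0.642/5.00)² = 0.01649, so 2440 × 0.01649 = 40.24 mrem/h.
Dose = rate × time = 40.24 mrem/h × 2.900 h = 116.7 mrem.

117 mrem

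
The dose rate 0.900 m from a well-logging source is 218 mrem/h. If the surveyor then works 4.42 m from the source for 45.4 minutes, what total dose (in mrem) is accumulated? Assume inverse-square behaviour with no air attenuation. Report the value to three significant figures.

Using I₁d₁² = I₂d₂², rate at 4.42 m:
(0.900/4.42)² = 0.04146, so 218 × 0.04146 = 9.038 mrem/h.
Dose = rate × time = 9.038 mrem/h × 0.7567 h = 6.839 mrem.

6.84 mrem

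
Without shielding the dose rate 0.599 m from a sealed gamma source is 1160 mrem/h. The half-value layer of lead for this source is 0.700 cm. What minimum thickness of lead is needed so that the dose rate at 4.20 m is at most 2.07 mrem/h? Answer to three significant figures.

At 4.20 m, distance alone gives 1160 × (0.599/4.20)² = 1160 × 0.02034 = 23.59 mrem/h.
Further attenuation needed: 23.59/2.07 = 11.40.
n = log₂(11.40) = 3.511 half-value layers.
Thickness = 3.511 × 0.700 cm = 2.458 cm.

2.46 cm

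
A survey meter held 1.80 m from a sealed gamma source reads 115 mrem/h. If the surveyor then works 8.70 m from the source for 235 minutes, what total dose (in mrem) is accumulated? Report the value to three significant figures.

19.3 mrem

Intensity scales as (d₁/d₂)², so rate at 8.70 m:
115 × (1.80/8.70)² = 115 × 0.04281 = 4.923 mrem/h.
Dose = rate × time = 4.923 mrem/h × 3.917 h = 19.28 mrem.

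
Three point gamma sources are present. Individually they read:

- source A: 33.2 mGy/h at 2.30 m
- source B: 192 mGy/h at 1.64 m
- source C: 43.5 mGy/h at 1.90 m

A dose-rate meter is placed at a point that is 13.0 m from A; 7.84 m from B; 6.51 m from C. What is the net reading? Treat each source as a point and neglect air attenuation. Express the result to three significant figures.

By superposition, sum each source's inverse-square contribution:
A: 33.2 × (2.30/13.0)² = 1.039 mGy/h
B: 192 × (1.64/7.84)² = 8.401 mGy/h
C: 43.5 × (1.90/6.51)² = 3.705 mGy/h
Total = 1.039 + 8.401 + 3.705 = 13.14 mGy/h.

13.1 mGy/h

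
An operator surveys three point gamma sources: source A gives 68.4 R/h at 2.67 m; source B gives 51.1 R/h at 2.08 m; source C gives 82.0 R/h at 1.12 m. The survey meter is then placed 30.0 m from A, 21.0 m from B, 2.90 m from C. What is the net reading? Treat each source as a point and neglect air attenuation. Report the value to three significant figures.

By superposition, sum each source's inverse-square contribution:
A: 68.4 × (2.67/30.0)² = 0.5418 R/h
B: 51.1 × (2.08/21.0)² = 0.5013 R/h
C: 82.0 × (1.12/2.90)² = 12.23 R/h
Total = 0.5418 + 0.5013 + 12.23 = 13.27 R/h.

13.3 R/h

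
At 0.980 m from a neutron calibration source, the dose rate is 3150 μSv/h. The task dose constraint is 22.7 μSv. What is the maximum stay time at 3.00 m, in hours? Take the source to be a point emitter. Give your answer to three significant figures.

0.0675 h

Intensity scales as (d₁/d₂)², so rate at 3.00 m:
(0.980/3.00)² = 0.1067, so 3150 × 0.1067 = 336.1 μSv/h.
Stay time = 22.7 μSv ÷ 336.1 μSv/h = 0.06754 h.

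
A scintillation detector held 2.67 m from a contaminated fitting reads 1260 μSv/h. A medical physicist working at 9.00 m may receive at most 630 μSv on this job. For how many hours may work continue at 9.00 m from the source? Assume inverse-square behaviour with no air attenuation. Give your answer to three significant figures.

Intensity scales as (d₁/d₂)², so rate at 9.00 m:
1260 × (2.67/9.00)² = 1260 × 0.08801 = 110.9 μSv/h.
Stay time = 630 μSv ÷ 110.9 μSv/h = 5.681 h.

5.68 h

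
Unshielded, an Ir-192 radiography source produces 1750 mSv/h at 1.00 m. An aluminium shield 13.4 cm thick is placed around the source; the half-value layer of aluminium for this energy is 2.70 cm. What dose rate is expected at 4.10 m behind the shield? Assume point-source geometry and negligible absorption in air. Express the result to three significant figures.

3.34 mSv/h

Distance alone: 1750 × (1.00/4.10)² = 1750 × 0.05949 = 104.1 mSv/h.
Shield: 13.4/2.70 = 4.963 half-value layers → attenuation 2^(−4.963) = 0.03206.
Combined: 104.1 × 0.03206 = 3.337 mSv/h.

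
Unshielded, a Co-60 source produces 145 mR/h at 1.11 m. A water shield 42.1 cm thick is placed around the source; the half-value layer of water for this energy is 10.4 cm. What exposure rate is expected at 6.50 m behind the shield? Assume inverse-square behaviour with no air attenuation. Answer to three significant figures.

Distance alone: (1.11/6.50)² = 0.02916, so 145 × 0.02916 = 4.228 mR/h.
Shield: 42.1/10.4 = 4.048 half-value layers → attenuation 2^(−4.048) = 0.06045.
Combined: 4.228 × 0.06045 = 0.2556 mR/h.

0.256 mR/h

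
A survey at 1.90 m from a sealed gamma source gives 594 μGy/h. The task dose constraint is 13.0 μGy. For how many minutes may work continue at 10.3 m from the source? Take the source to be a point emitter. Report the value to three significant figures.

38.6 min

Since intensity falls as 1/r², rate at 10.3 m:
594 × (1.90/10.3)² = 594 × 0.03403 = 20.21 μGy/h.
Stay time = 13.0 μGy ÷ 20.21 μGy/h = 0.6432 h = 38.59 min.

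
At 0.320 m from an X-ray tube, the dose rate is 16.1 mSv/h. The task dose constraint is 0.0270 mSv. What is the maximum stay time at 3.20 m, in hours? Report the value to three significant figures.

Intensity scales as (d₁/d₂)², so rate at 3.20 m:
(0.320/3.20)² = 0.01000, so 16.1 × 0.01000 = 0.1610 mSv/h.
Stay time = 0.0270 mSv ÷ 0.1610 mSv/h = 0.1677 h.

0.168 h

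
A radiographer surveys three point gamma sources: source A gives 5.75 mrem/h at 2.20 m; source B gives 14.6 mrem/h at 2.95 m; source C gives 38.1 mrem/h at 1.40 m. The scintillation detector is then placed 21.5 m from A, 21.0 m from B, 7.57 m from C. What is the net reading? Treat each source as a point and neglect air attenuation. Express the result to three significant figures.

1.65 mrem/h

By superposition, sum each source's inverse-square contribution:
A: 5.75 × (2.20/21.5)² = 0.06021 mrem/h
B: 14.6 × (2.95/21.0)² = 0.2881 mrem/h
C: 38.1 × (1.40/7.57)² = 1.303 mrem/h
Total = 0.06021 + 0.2881 + 1.303 = 1.651 mrem/h.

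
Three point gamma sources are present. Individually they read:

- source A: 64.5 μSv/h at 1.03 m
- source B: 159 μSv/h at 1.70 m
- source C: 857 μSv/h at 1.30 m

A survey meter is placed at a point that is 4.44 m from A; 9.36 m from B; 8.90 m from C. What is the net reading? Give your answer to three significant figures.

27.0 μSv/h

Each source contributes Iᵢ·(dᵢ/rᵢ)²; contributions add.
A: 64.5 × (1.03/4.44)² = 3.471 μSv/h
B: 159 × (1.70/9.36)² = 5.245 μSv/h
C: 857 × (1.30/8.90)² = 18.28 μSv/h
Total = 3.471 + 5.245 + 18.28 = 27.00 μSv/h.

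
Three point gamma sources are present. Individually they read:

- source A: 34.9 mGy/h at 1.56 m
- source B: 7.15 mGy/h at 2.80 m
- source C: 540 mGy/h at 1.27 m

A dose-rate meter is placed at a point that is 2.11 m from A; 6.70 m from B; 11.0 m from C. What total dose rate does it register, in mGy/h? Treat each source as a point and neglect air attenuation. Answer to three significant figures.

Each source contributes Iᵢ·(dᵢ/rᵢ)²; contributions add.
A: 34.9 × (1.56/2.11)² = 19.08 mGy/h
B: 7.15 × (2.80/6.70)² = 1.249 mGy/h
C: 540 × (1.27/11.0)² = 7.198 mGy/h
Total = 19.08 + 1.249 + 7.198 = 27.53 mGy/h.

27.5 mGy/h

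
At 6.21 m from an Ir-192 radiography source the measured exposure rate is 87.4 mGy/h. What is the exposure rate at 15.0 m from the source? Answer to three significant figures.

By the inverse-square law, scaling from 6.21 m to 15.0 m:
87.4 × (6.21/15.0)² = 87.4 × 0.1714 = 14.98 mGy/h.

15.0 mGy/h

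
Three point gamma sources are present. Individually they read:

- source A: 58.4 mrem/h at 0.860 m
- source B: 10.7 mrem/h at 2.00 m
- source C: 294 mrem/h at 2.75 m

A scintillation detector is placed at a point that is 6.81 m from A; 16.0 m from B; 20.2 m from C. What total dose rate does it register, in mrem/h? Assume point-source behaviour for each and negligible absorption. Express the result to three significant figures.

6.55 mrem/h

By superposition, sum each source's inverse-square contribution:
A: 58.4 × (0.860/6.81)² = 0.9314 mrem/h
B: 10.7 × (2.00/16.0)² = 0.1672 mrem/h
C: 294 × (2.75/20.2)² = 5.449 mrem/h
Total = 0.9314 + 0.1672 + 5.449 = 6.548 mrem/h.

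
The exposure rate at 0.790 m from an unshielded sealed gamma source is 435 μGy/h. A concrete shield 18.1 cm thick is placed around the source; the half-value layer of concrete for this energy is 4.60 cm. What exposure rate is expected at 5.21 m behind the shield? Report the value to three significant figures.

0.654 μGy/h

Distance alone: 435 × (0.790/5.21)² = 435 × 0.02299 = 10.00 μGy/h.
Shield: 18.1/4.60 = 3.935 half-value layers → attenuation 2^(−3.935) = 0.06538.
Combined: 10.00 × 0.06538 = 0.6538 μGy/h.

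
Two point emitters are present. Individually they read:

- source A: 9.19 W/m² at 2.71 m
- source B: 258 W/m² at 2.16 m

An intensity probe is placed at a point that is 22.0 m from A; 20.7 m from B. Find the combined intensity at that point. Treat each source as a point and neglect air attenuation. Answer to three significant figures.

Each source contributes Iᵢ·(dᵢ/rᵢ)²; contributions add.
A: 9.19 × (2.71/22.0)² = 0.1394 W/m²
B: 258 × (2.16/20.7)² = 2.809 W/m²
Total = 0.1394 + 2.809 = 2.948 W/m².

2.95 W/m²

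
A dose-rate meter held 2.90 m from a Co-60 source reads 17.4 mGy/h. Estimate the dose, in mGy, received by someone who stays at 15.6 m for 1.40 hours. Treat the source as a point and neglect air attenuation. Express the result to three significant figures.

0.842 mGy

Since intensity falls as 1/r², rate at 15.6 m:
(2.90/15.6)² = 0.03456, so 17.4 × 0.03456 = 0.6013 mGy/h.
Dose = rate × time = 0.6013 mGy/h × 1.400 h = 0.8418 mGy.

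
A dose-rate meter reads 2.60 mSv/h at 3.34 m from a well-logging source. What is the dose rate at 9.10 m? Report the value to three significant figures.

0.350 mSv/h

Intensity scales as (d₁/d₂)², so the rate at 9.10 m is
(3.34/9.10)² = 0.1347, so 2.60 × 0.1347 = 0.3502 mSv/h.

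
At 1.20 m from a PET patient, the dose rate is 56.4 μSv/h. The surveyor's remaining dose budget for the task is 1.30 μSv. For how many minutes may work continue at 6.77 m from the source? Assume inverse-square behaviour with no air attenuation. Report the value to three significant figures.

Applying the 1/r² law, rate at 6.77 m:
56.4 × (1.20/6.77)² = 56.4 × 0.03142 = 1.772 μSv/h.
Stay time = 1.30 μSv ÷ 1.772 μSv/h = 0.7336 h = 44.02 min.

44.0 min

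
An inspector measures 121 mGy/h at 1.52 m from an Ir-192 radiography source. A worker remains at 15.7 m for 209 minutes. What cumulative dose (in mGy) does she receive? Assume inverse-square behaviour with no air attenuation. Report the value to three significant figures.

3.95 mGy

By the inverse-square law, rate at 15.7 m:
(1.52/15.7)² = 0.009373, so 121 × 0.009373 = 1.134 mGy/h.
Dose = rate × time = 1.134 mGy/h × 3.483 h = 3.950 mGy.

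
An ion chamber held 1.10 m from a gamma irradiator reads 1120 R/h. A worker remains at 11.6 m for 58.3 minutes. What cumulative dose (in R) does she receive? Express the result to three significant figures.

By the inverse-square law, rate at 11.6 m:
(1.10/11.6)² = 0.008992, so 1120 × 0.008992 = 10.07 R/h.
Dose = rate × time = 10.07 R/h × 0.9717 h = 9.785 R.

9.79 R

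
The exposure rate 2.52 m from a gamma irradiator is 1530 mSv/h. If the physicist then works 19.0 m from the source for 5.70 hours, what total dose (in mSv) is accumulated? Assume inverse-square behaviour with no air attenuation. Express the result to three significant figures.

Intensity scales as (d₁/d₂)², so rate at 19.0 m:
1530 × (2.52/19.0)² = 1530 × 0.01759 = 26.91 mSv/h.
Dose = rate × time = 26.91 mSv/h × 5.700 h = 153.4 mSv.

153 mSv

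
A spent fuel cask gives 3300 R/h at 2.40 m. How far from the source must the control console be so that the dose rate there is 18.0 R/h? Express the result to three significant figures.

32.5 m

By the inverse-square law, d₂ = d₁·√(I₁/I₂).
I₁/I₂ = 3300/18.0 = 183.3, so d₂ = 2.40 × √183.3 = 32.49 m.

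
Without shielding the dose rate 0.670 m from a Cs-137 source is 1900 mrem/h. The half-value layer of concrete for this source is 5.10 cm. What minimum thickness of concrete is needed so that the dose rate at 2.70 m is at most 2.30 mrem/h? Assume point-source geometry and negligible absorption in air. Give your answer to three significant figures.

At 2.70 m, distance alone gives 1900 × (0.670/2.70)² = 1900 × 0.06158 = 117.0 mrem/h.
Further attenuation needed: 117.0/2.30 = 50.87.
n = log₂(50.87) = 5.669 half-value layers.
Thickness = 5.669 × 5.10 cm = 28.91 cm.

28.9 cm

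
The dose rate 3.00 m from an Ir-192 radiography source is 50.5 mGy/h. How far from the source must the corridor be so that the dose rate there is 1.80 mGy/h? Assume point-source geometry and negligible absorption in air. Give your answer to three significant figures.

15.9 m

Using I₁d₁² = I₂d₂², d₂ = d₁·√(I₁/I₂).
I₁/I₂ = 50.5/1.80 = 28.06, so d₂ = 3.00 × √28.06 = 15.89 m.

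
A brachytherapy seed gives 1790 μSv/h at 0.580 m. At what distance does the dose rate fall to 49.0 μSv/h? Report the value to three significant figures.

Using I₁d₁² = I₂d₂², d₂ = d₁·√(I₁/I₂).
I₁/I₂ = 1790/49.0 = 36.53, so d₂ = 0.580 × √36.53 = 3.506 m.

3.51 m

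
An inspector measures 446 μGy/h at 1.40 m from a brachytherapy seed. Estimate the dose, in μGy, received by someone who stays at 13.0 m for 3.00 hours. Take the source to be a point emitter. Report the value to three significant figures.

15.5 μGy

Using I₁d₁² = I₂d₂², rate at 13.0 m:
446 × (1.40/13.0)² = 446 × 0.01160 = 5.174 μGy/h.
Dose = rate × time = 5.174 μGy/h × 3.000 h = 15.52 μGy.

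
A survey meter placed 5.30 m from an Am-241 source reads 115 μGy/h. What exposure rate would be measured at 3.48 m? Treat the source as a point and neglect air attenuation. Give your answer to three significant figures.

267 μGy/h

By the inverse-square law, scaling from 5.30 m to 3.48 m:
(5.30/3.48)² = 2.319, so 115 × 2.319 = 266.7 μGy/h.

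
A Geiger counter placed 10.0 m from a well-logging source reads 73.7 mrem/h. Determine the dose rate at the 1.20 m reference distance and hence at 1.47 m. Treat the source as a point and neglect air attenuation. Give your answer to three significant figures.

By the inverse-square law,
At 1.20 m: 73.7 × (10.0/1.20)² = 73.7 × 69.44 = 5118 mrem/h
At 1.47 m: (1.20/1.47)² = 0.6664, so 5118 × 0.6664 = 3411 mrem/h.

5120 mrem/h; 3410 mrem/h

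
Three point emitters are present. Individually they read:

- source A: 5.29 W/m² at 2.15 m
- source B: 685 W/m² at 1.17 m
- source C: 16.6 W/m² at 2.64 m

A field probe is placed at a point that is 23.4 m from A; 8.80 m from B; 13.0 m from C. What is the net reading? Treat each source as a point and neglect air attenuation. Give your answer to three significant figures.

Each source contributes Iᵢ·(dᵢ/rᵢ)²; contributions add.
A: 5.29 × (2.15/23.4)² = 0.04466 W/m²
B: 685 × (1.17/8.80)² = 12.11 W/m²
C: 16.6 × (2.64/13.0)² = 0.6846 W/m²
Total = 0.04466 + 12.11 + 0.6846 = 12.84 W/m².

12.8 W/m²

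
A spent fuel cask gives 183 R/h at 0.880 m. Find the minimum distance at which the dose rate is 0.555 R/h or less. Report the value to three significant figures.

Applying the 1/r² law, d₂ = d₁·√(I₁/I₂).
I₁/I₂ = 183/0.555 = 329.7, so d₂ = 0.880 × √329.7 = 15.98 m.

16.0 m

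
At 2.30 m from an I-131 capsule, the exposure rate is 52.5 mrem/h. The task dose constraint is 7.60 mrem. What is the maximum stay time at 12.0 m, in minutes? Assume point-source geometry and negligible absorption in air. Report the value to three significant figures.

236 min

By the inverse-square law, rate at 12.0 m:
52.5 × (2.30/12.0)² = 52.5 × 0.03674 = 1.929 mrem/h.
Stay time = 7.60 mrem ÷ 1.929 mrem/h = 3.940 h = 236.4 min.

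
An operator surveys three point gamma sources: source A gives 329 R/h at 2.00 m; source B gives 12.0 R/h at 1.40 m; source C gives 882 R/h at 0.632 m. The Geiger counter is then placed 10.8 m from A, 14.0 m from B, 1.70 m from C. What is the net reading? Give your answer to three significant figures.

133 R/h

By superposition, sum each source's inverse-square contribution:
A: 329 × (2.00/10.8)² = 11.28 R/h
B: 12.0 × (1.40/14.0)² = 0.1200 R/h
C: 882 × (0.632/1.70)² = 121.9 R/h
Total = 11.28 + 0.1200 + 121.9 = 133.3 R/h.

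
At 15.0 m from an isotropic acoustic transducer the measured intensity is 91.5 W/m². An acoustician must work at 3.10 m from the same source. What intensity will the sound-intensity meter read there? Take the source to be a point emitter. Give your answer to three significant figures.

2140 W/m²

Intensity scales as (d₁/d₂)², so scaling from 15.0 m to 3.10 m:
(15.0/3.10)² = 23.41, so 91.5 × 23.41 = 2142 W/m².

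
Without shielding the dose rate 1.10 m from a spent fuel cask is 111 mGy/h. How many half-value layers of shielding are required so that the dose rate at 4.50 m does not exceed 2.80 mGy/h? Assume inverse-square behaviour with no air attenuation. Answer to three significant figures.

1.24 half-value layers

At 4.50 m, distance alone gives (1.10/4.50)² = 0.05975, so 111 × 0.05975 = 6.632 mGy/h.
Further attenuation needed: 6.632/2.80 = 2.369.
n = log₂(2.369) = 1.244 half-value layers.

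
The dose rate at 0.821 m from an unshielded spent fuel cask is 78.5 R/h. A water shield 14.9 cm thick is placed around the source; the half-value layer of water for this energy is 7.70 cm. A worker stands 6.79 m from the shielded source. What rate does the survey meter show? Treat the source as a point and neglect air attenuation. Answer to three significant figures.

Distance alone: 78.5 × (0.821/6.79)² = 78.5 × 0.01462 = 1.148 R/h.
Shield: 14.9/7.70 = 1.935 half-value layers → attenuation 2^(−1.935) = 0.2615.
Combined: 1.148 × 0.2615 = 0.3002 R/h.

0.300 R/h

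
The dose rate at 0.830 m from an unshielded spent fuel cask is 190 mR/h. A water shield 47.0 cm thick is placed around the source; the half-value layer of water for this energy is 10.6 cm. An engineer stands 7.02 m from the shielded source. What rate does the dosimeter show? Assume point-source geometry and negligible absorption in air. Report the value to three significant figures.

0.123 mR/h

Distance alone: (0.830/7.02)² = 0.01398, so 190 × 0.01398 = 2.656 mR/h.
Shield: 47.0/10.6 = 4.434 half-value layers → attenuation 2^(−4.434) = 0.04626.
Combined: 2.656 × 0.04626 = 0.1229 mR/h.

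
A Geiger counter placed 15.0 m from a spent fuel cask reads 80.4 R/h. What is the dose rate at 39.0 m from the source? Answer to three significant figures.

Applying the 1/r² law, scaling from 15.0 m to 39.0 m:
80.4 × (15.0/39.0)² = 80.4 × 0.1479 = 11.89 R/h.

11.9 R/h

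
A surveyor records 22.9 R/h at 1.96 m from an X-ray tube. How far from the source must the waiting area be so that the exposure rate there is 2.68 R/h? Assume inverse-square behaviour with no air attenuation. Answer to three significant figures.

Applying the 1/r² law, d₂ = d₁·√(I₁/I₂).
I₁/I₂ = 22.9/2.68 = 8.545, so d₂ = 1.96 × √8.545 = 5.729 m.

5.73 m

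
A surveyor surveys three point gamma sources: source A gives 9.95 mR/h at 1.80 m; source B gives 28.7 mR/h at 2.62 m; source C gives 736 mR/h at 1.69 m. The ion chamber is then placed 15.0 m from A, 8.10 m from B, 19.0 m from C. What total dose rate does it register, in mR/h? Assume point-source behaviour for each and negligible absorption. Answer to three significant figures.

By superposition, sum each source's inverse-square contribution:
A: 9.95 × (1.80/15.0)² = 0.1433 mR/h
B: 28.7 × (2.62/8.10)² = 3.003 mR/h
C: 736 × (1.69/19.0)² = 5.823 mR/h
Total = 0.1433 + 3.003 + 5.823 = 8.969 mR/h.

8.97 mR/h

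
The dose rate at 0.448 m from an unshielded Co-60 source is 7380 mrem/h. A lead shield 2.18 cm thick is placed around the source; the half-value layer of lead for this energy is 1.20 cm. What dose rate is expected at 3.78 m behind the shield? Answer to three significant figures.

29.4 mrem/h

Distance alone: 7380 × (0.448/3.78)² = 7380 × 0.01405 = 103.7 mrem/h.
Shield: 2.18/1.20 = 1.817 half-value layers → attenuation 2^(−1.817) = 0.2838.
Combined: 103.7 × 0.2838 = 29.43 mrem/h.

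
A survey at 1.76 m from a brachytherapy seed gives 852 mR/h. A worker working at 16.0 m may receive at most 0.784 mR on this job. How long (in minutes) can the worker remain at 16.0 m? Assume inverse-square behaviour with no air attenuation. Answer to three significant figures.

By the inverse-square law, rate at 16.0 m:
(1.76/16.0)² = 0.01210, so 852 × 0.01210 = 10.31 mR/h.
Stay time = 0.784 mR ÷ 10.31 mR/h = 0.07604 h = 4.562 min.

4.56 min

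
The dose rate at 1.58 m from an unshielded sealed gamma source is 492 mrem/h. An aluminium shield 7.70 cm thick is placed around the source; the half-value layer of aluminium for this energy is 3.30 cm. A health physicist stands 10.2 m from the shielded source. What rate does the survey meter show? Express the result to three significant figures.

2.34 mrem/h

Distance alone: (1.58/10.2)² = 0.02399, so 492 × 0.02399 = 11.80 mrem/h.
Shield: 7.70/3.30 = 2.333 half-value layers → attenuation 2^(−2.333) = 0.1985.
Combined: 11.80 × 0.1985 = 2.342 mrem/h.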